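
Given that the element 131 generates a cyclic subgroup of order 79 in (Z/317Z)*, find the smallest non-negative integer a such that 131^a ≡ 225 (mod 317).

74

Baby-step giant-step with m = ceil(sqrt(79)) = 9.
Baby table (131^j mod 317 for j=0..8):
  0:1  1:131  2:43  3:244  4:264  5:31  6:257  7:65
  8:273
Giant step factor: 131^(-9) ≡ 235 (mod 317).
Scan 225·235^i mod 317 for i = 0, 1, …:
  i=0: 225   i=1: 253   i=2: 176   i=3: 150
  i=4: 63   i=5: 223   i=6: 100   i=7: 42
  i=8: 43
Match at i=8, j=2: a = 8·9 + 2 = 74.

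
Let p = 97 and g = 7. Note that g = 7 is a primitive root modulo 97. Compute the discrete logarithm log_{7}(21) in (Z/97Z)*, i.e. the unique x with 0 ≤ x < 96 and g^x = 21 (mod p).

59

Baby-step giant-step with m = ceil(sqrt(96)) = 10.
Baby table (7^j mod 97 for j=0..9):
  0:1  1:7  2:49  3:52  4:73  5:26  6:85  7:13
  8:91  9:55
Giant step factor: 7^(-10) ≡ 32 (mod 97).
Scan 21·32^i mod 97 for i = 0, 1, …:
  i=0: 21   i=1: 90   i=2: 67   i=3: 10
  i=4: 29   i=5: 55
Match at i=5, j=9: x = 5·10 + 9 = 59.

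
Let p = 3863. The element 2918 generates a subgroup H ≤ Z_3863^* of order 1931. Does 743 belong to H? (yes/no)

743 ∈ ⟨2918⟩ iff 743^1931 ≡ 1 (mod 3863), since |⟨2918⟩| = 1931.
743^1931 mod 3863 = 3862.
Since 3862 ≠ 1, 743 does not lie in the subgroup.

no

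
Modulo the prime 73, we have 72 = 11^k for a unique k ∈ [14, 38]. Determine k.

Compute 11^14 mod 73 = 67, then multiply by 11 repeatedly:
  11^14=67  11^15=7  11^16=4  11^17=44  11^18=46
  11^19=68  11^20=18  11^21=52  11^22=61  11^23=14
  11^24=8  11^25=15  11^26=19  11^27=63  11^28=36
  11^29=31  11^30=49  11^31=28  11^32=16  11^33=30
  11^34=38  11^35=53  11^36=72
Found 72 at exponent 36.

36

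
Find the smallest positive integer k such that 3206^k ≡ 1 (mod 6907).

The order of 3206 must divide p − 1 = 6906 = 2 · 3 · 1151.
Divisors: 1, 2, 3, 6, 1151, 2302, 3453, 6906.
Check each in increasing order: 3206^1 ≡ 3206;  3206^2 ≡ 820;  3206^3 ≡ 4260;  3206^6 ≡ 2911;  3206^1151 ≡ 1857;  3206^2302 ≡ 1856;  3206^3453 ≡ 6906;  3206^6906 ≡ 1.
Smallest exponent giving 1 is 6906.

6906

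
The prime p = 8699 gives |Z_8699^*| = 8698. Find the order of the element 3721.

The order of 3721 must divide p − 1 = 8698 = 2 · 4349.
Divisors: 1, 2, 4349, 8698.
Check each in increasing order: 3721^1 ≡ 3721;  3721^2 ≡ 5732;  3721^4349 ≡ 1.
Smallest exponent giving 1 is 4349.

4349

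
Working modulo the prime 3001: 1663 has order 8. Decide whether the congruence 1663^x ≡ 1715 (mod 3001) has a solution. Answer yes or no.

no

⟨1663⟩ has order 8; its elements mod 3001 are {1, 711, 1338, 1353, 1648, 1663, 2290, 3000}.
1715 is not in this set.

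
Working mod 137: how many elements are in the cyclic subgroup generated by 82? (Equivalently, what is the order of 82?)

The order of 82 must divide p − 1 = 136 = 2^3 · 17.
Divisors: 1, 2, 4, 8, 17, 34, 68, 136.
Check each in increasing order: 82^1 ≡ 82;  82^2 ≡ 11;  82^4 ≡ 121;  82^8 ≡ 119;  82^17 ≡ 127;  82^34 ≡ 100;  82^68 ≡ 136;  82^136 ≡ 1.
Smallest exponent giving 1 is 136.

136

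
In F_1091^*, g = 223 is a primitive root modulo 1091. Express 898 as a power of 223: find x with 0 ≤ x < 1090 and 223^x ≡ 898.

303

Baby-step giant-step with m = ceil(sqrt(1090)) = 34.
Baby table (223^j mod 1091 for j=0..33):
  0:1  1:223  2:634  3:643  4:468  5:719  6:1051  7:899
  8:824  9:464  10:918  11:697  12:509  13:43  14:861  15:1078
  16:374  17:486  18:369  19:462  20:472  21:520  22:314  23:198
  24:514  25:67  26:758  27:1020  28:532  29:808  30:169  31:593
  32:228  33:658
Giant step factor: 223^(-34) ≡ 99 (mod 1091).
Scan 898·99^i mod 1091 for i = 0, 1, …:
  i=0: 898   i=1: 531   i=2: 201   i=3: 261
  i=4: 746   i=5: 757   i=6: 755   i=7: 557
  i=8: 593
Match at i=8, j=31: x = 8·34 + 31 = 303.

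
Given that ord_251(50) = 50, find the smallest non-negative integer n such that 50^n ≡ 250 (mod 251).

25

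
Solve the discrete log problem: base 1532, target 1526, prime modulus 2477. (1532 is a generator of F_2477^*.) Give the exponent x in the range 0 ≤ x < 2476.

1937

Baby-step giant-step with m = ceil(sqrt(2476)) = 50.
Baby table (1532^j mod 2477 for j=0..49):
  0:1  1:1532  2:1305  3:321  4:1326  5:292  6:1484  7:2079
  8:2083  9:780  10:1046  11:2330  12:203  13:1371  14:2353  15:761
  16:1662  17:2305  18:1535  19:947  20:1759  21:2289  22:1793  23:2360
  24:1577  25:889  26:2075  27:909  28:514  29:2239  30:1980  31:1512
  32:389  33:1468  34:2337  35:1019  36:598  37:2123  38:135  39:1229
  40:308  41:1226  42:666  43:2265  44:2180  45:764  46:1304  47:1266
  48:21  49:2448
Giant step factor: 1532^(-50) ≡ 486 (mod 2477).
Scan 1526·486^i mod 2477 for i = 0, 1, …:
  i=0: 1526   i=1: 1013   i=2: 1872   i=3: 733
  i=4: 2027   i=5: 1753   i=6: 2347   i=7: 1222
  i=8: 1889   i=9: 1564     …   i=37: 1039
  i=38: 2123
Match at i=38, j=37: x = 38·50 + 37 = 1937.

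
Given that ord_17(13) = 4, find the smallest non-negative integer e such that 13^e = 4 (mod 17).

3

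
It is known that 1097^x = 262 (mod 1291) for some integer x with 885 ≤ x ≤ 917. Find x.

Compute 1097^885 mod 1291 = 969, then multiply by 1097 repeatedly:
  1097^885=969  1097^886=500  1097^887=1116  1097^888=384  1097^889=382
  1097^890=770  1097^891=376  1097^892=643  1097^893=485  1097^894=153
  1097^895=11  1097^896=448  1097^897=876  1097^898=468  1097^899=869
  1097^900=535  1097^901=781  1097^902=824  1097^903=228  1097^904=953
  1097^905=1022  1097^906=546  1097^907=1229  1097^908=409  1097^909=696
  1097^910=531  1097^911=266  1097^912=36  1097^913=762  1097^914=637
  1097^915=358  1097^916=262
Found 262 at exponent 916.

916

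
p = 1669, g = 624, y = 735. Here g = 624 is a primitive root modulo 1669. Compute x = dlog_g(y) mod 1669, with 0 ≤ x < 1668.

Baby-step giant-step with m = ceil(sqrt(1668)) = 41.
Baby table (624^j mod 1669 for j=0..40):
  0:1  1:624  2:499  3:942  4:320  5:1069  6:1125  7:1020
  8:591  9:1604  10:1165  11:945  12:523  13:897  14:613  15:311
  16:460  17:1641  18:887  19:1049  20:328  21:1054  22:110  23:211
  24:1482  25:142  26:151  27:760  28:244  29:377  30:1588  31:1195
  32:1306  33:472  34:784  35:199  36:670  37:830  38:530  39:258
  40:768
Giant step factor: 624^(-41) ≡ 1239 (mod 1669).
Scan 735·1239^i mod 1669 for i = 0, 1, …:
  i=0: 735   i=1: 1060   i=2: 1506   i=3: 1661
  i=4: 102   i=5: 1203   i=6: 100   i=7: 394
  i=8: 818   i=9: 419     …   i=30: 1473
  i=31: 830
Match at i=31, j=37: x = 31·41 + 37 = 1308.

1308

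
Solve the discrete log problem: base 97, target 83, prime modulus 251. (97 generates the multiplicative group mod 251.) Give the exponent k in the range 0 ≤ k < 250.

226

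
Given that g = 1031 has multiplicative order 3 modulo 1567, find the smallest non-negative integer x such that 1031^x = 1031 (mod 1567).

Successive powers of 1031 modulo 1567:
  1031^0=1  1031^1=1031
So 1031^1 ≡ 1031 (mod 1567), giving x = 1.

1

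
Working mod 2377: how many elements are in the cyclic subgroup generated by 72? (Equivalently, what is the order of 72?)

1188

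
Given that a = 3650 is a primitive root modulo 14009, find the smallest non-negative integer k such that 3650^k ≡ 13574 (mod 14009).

Baby-step giant-step with m = ceil(sqrt(14008)) = 119.
Baby table (3650^j mod 14009 for j=0..118):
  0:1  1:3650  2:13950  3:8794  4:3481  5:13496  6:4756  7:2249
  8:13585  9:7399  10:11007  11:11747  12:9010  13:7377  14:752  15:13045
  16:11668  17:840  18:12038  19:6476  20:4217  21:10168  22:3359  23:2475
  24:11954  25:8074  26:9173  27:13949  28:5144  29:3540  30:4702  31:1275
  32:2762  33:8829  34:5150  35:11431  36:4348  37:12012  38:9639  39:5751
  40:5668  41:10916  42:1804  43:370  44:5636  45:6188  46:3692  47:13151
  48:6316  49:8595  50:5599  51:11228  52:5875  53:9980  54:3600  55:13567
  56:11744  57:12069  58:7554  59:2388  60:2602  61:13207  62:581  63:5291
  64:7748  65:10038  66:5165  67:10145  68:3463  69:3832  70:5818  71:12065
  72:6963  73:2624  74:9453  75:13292  76:2633  77:276  78:12761  79:11734
  80:3587  81:8144  82:12511  83:9819  84:4328  85:9057  86:10819  87:11988
  88:6093  89:7167  90:4747  91:11426  92:107  93:12307  94:7696  95:2355
  96:8233  97:1145  98:4568  99:2490  100:10668  101:7189  102:993  103:10128
  104:11458  105:4835  106:10419  107:8924  108:1675  109:5826  110:13247  111:6491
  112:2931  113:9283  114:9188  115:12663  116:4259  117:9369  118:881
Giant step factor: 3650^(-119) ≡ 11061 (mod 14009).
Scan 13574·11061^i mod 14009 for i = 0, 1, …:
  i=0: 13574   i=1: 7561   i=2: 12500   i=3: 7679
  i=4: 852   i=5: 9924   i=6: 8849   i=7: 11915
  i=8: 9152   i=9: 1238     …   i=33: 5265
  i=34: 752
Match at i=34, j=14: k = 34·119 + 14 = 4060.

4060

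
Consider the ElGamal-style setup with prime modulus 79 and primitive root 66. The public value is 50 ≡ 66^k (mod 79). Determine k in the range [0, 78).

Baby-step giant-step with m = ceil(sqrt(78)) = 9.
Baby table (66^j mod 79 for j=0..8):
  0:1  1:66  2:11  3:15  4:42  5:7  6:67  7:77
  8:26
Giant step factor: 66^(-9) ≡ 61 (mod 79).
Scan 50·61^i mod 79 for i = 0, 1, …:
  i=0: 50   i=1: 48   i=2: 5   i=3: 68
  i=4: 40   i=5: 70   i=6: 4   i=7: 7
Match at i=7, j=5: k = 7·9 + 5 = 68.

68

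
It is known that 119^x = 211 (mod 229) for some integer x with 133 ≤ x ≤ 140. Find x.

133

Compute 119^133 mod 229 = 211, then multiply by 119 repeatedly:
  119^133=211
Found 211 at exponent 133.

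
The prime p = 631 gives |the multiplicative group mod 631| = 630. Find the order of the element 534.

630

The order of 534 must divide p − 1 = 630 = 2 · 3^2 · 5 · 7.
Divisors: 1, 2, 3, 5, 6, 7, 9, 10, 14, 15, 18, 21, 30, 35, 42, 45, 63, 70, 90, 105, 126, 210, 315, 630.
Check each in increasing order: 534^1 ≡ 534;  534^2 ≡ 575;  534^3 ≡ 384;  534^5 ≡ 581;  534^6 ≡ 433;  534^7 ≡ 276;  534^9 ≡ 319;  534^10 ≡ 607;  534^14 ≡ 456;  534^15 ≡ 569;  534^18 ≡ 170;  534^21 ≡ 287;  534^30 ≡ 58;  534^35 ≡ 255;  534^42 ≡ 339;  534^45 ≡ 190;  534^63 ≡ 119;  534^70 ≡ 32;  534^90 ≡ 133;  534^105 ≡ 588;  534^126 ≡ 279;  534^210 ≡ 587;  534^315 ≡ 630;  534^630 ≡ 1.
Smallest exponent giving 1 is 630.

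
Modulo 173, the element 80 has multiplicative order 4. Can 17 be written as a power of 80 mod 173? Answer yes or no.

⟨80⟩ has order 4; its elements mod 173 are {1, 80, 93, 172}.
17 is not in this set.

no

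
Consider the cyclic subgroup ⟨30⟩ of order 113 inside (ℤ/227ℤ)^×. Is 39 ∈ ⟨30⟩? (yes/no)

39 ∈ ⟨30⟩ iff 39^113 ≡ 1 (mod 227), since |⟨30⟩| = 113.
39^113 mod 227 = 226.
Since 226 ≠ 1, 39 does not lie in the subgroup.

no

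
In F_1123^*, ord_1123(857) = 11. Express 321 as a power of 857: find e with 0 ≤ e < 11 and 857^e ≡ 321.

9

Successive powers of 857 modulo 1123:
  857^0=1  857^1=857  857^2=7  857^3=384  857^4=49  857^5=442
  857^6=343  857^7=848  857^8=155  857^9=321
So 857^9 ≡ 321 (mod 1123), giving e = 9.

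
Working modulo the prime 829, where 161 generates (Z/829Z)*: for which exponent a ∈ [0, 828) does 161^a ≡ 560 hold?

Baby-step giant-step with m = ceil(sqrt(828)) = 29.
Baby table (161^j mod 829 for j=0..28):
  0:1  1:161  2:222  3:95  4:373  5:365  6:735  7:617
  8:686  9:189  10:585  11:508  12:546  13:32  14:178  15:472
  16:553  17:330  18:74  19:308  20:677  21:398  22:245  23:482
  24:505  25:63  26:195  27:722  28:182
Giant step factor: 161^(-29) ≡ 26 (mod 829).
Scan 560·26^i mod 829 for i = 0, 1, …:
  i=0: 560   i=1: 467   i=2: 536   i=3: 672
  i=4: 63
Match at i=4, j=25: a = 4·29 + 25 = 141.

141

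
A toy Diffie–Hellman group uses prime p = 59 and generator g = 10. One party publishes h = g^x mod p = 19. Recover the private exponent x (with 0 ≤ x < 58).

22

Baby-step giant-step with m = ceil(sqrt(58)) = 8.
Baby table (10^j mod 59 for j=0..7):
  0:1  1:10  2:41  3:56  4:29  5:54  6:9  7:31
Giant step factor: 10^(-8) ≡ 4 (mod 59).
Scan 19·4^i mod 59 for i = 0, 1, …:
  i=0: 19   i=1: 17   i=2: 9
Match at i=2, j=6: x = 2·8 + 6 = 22.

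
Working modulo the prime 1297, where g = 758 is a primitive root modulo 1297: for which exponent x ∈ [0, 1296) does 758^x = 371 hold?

894

Baby-step giant-step with m = ceil(sqrt(1296)) = 36.
Baby table (758^j mod 1297 for j=0..35):
  0:1  1:758  2:1290  3:1179  4:49  5:826  6:954  7:703
  8:1104  9:267  10:54  11:725  12:919  13:113  14:52  15:506
  16:933  17:349  18:1251  19:151  20:322  21:240  22:340  23:914
  24:214  25:87  26:1096  27:688  28:110  29:372  30:527  31:1287
  32:202  33:70  34:1180  35:807
Giant step factor: 758^(-36) ≡ 426 (mod 1297).
Scan 371·426^i mod 1297 for i = 0, 1, …:
  i=0: 371   i=1: 1109   i=2: 326   i=3: 97
  i=4: 1115   i=5: 288   i=6: 770   i=7: 1176
  i=8: 334   i=9: 911     …   i=23: 1009
  i=24: 527
Match at i=24, j=30: x = 24·36 + 30 = 894.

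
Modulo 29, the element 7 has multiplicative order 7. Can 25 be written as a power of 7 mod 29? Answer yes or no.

yes

⟨7⟩ has order 7; its elements mod 29 are {1, 7, 16, 20, 23, 24, 25}.
25 is in this set.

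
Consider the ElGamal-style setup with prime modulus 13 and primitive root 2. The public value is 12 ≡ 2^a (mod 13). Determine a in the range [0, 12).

6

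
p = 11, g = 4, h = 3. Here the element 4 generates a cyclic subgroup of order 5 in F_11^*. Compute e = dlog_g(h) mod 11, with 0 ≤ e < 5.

Successive powers of 4 modulo 11:
  4^0=1  4^1=4  4^2=5  4^3=9  4^4=3
So 4^4 ≡ 3 (mod 11), giving e = 4.

4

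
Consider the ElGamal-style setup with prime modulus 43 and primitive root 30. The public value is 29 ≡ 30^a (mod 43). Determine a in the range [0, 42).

Successive powers of 30 modulo 43:
  30^0=1  30^1=30  30^2=40  30^3=39  30^4=9  30^5=12
  30^6=16  30^7=7  30^8=38  30^9=22  30^10=15  30^11=20
  30^12=41  30^13=26  30^14=6  30^15=8  30^16=25  30^17=19
  30^18=11  30^19=29
So 30^19 ≡ 29 (mod 43), giving a = 19.

19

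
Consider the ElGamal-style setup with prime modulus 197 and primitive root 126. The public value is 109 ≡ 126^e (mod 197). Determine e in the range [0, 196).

110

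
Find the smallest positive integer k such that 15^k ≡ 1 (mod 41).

The order of 15 must divide p − 1 = 40 = 2^3 · 5.
Divisors: 1, 2, 4, 5, 8, 10, 20, 40.
Check each in increasing order: 15^1 ≡ 15;  15^2 ≡ 20;  15^4 ≡ 31;  15^5 ≡ 14;  15^8 ≡ 18;  15^10 ≡ 32;  15^20 ≡ 40;  15^40 ≡ 1.
Smallest exponent giving 1 is 40.

40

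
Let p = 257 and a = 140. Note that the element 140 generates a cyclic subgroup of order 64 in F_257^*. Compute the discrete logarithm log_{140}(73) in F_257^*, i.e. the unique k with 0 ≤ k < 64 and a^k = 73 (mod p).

Baby-step giant-step with m = ceil(sqrt(64)) = 8.
Baby table (140^j mod 257 for j=0..7):
  0:1  1:140  2:68  3:11  4:255  5:234  6:121  7:235
Giant step factor: 140^(-8) ≡ 193 (mod 257).
Scan 73·193^i mod 257 for i = 0, 1, …:
  i=0: 73   i=1: 211   i=2: 117   i=3: 222
  i=4: 184   i=5: 46   i=6: 140
Match at i=6, j=1: k = 6·8 + 1 = 49.

49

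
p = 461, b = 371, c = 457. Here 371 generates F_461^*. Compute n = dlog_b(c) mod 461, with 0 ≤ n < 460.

432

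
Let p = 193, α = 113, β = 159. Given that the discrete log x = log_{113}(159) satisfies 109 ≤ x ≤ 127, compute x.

Compute 113^109 mod 193 = 91, then multiply by 113 repeatedly:
  113^109=91  113^110=54  113^111=119  113^112=130  113^113=22
  113^114=170  113^115=103  113^116=59  113^117=105  113^118=92
  113^119=167  113^120=150  113^121=159
Found 159 at exponent 121.

121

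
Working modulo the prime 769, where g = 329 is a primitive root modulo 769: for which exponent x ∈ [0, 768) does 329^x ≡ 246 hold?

Baby-step giant-step with m = ceil(sqrt(768)) = 28.
Baby table (329^j mod 769 for j=0..27):
  0:1  1:329  2:581  3:437  4:739  5:127  6:257  7:732
  8:131  9:35  10:749  11:341  12:684  13:488  14:600  15:536
  16:243  17:740  18:456  19:69  20:400  21:101  22:162  23:237
  24:304  25:46  26:523  27:580
Giant step factor: 329^(-28) ≡ 591 (mod 769).
Scan 246·591^i mod 769 for i = 0, 1, …:
  i=0: 246   i=1: 45   i=2: 449   i=3: 54
  i=4: 385   i=5: 680   i=6: 462   i=7: 47
  i=8: 93   i=9: 364     …   i=13: 32
  i=14: 456
Match at i=14, j=18: x = 14·28 + 18 = 410.

410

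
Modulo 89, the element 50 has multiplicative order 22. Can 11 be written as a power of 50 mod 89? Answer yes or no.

yes

⟨50⟩ has order 22; its elements mod 89 are {1, 2, 4, 8, 11, 16, 22, 25, 32, 39, 44, 45, 50, 57, 64, 67, 73, 78, 81, 85, 87, 88}.
11 is in this set.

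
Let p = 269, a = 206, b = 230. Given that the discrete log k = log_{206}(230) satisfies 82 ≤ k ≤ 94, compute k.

87

Compute 206^82 mod 269 = 253, then multiply by 206 repeatedly:
  206^82=253  206^83=201  206^84=249  206^85=184  206^86=244
  206^87=230
Found 230 at exponent 87.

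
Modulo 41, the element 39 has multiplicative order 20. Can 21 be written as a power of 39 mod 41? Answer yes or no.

yes

⟨39⟩ has order 20; its elements mod 41 are {1, 2, 4, 5, 8, 9, 10, 16, 18, 20, 21, 23, 25, 31, 32, 33, 36, 37, 39, 40}.
21 is in this set.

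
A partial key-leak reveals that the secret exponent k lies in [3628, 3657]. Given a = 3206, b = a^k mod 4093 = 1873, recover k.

Compute 3206^3628 mod 4093 = 1901, then multiply by 3206 repeatedly:
  3206^3628=1901  3206^3629=129  3206^3630=181  3206^3631=3173  3206^3632=1533
  3206^3633=3198  3206^3634=3916  3206^3635=1465  3206^3636=2119  3206^3637=3227
  3206^3638=2751  3206^3639=3384  3206^3640=2654  3206^3641=3470  3206^3642=46
  3206^3643=128  3206^3644=1068  3206^3645=2260  3206^3646=950  3206^3647=508
  3206^3648=3727  3206^3649=1295  3206^3650=1468  3206^3651=3551  3206^3652=1873
Found 1873 at exponent 3652.

3652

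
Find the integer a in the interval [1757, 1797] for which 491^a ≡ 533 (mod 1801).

Compute 491^1757 mod 1801 = 249, then multiply by 491 repeatedly:
  491^1757=249  491^1758=1592  491^1759=38  491^1760=648  491^1761=1192
  491^1762=1748  491^1763=992  491^1764=802  491^1765=1164  491^1766=607
  491^1767=872  491^1768=1315  491^1769=907  491^1770=490  491^1771=1057
  491^1772=299  491^1773=928  491^1774=1796  491^1775=1147  491^1776=1265
  491^1777=1571  491^1778=533
Found 533 at exponent 1778.

1778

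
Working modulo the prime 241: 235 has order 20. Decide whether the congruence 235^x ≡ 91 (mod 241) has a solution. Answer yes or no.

yes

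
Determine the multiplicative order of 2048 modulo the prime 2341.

The order of 2048 must divide p − 1 = 2340 = 2^2 · 3^2 · 5 · 13.
Divisors: 1, 2, 3, 4, 5, 6, 9, 10, 12, 13, 15, 18, 20, 26, 30, 36, 39, 45, 52, 60, 65, 78, 90, 117, 130, 156, 180, 195, 234, 260, 390, 468, 585, 780, 1170, 2340.
Check each in increasing order: 2048^1 ≡ 2048;  2048^2 ≡ 1573;  2048^3 ≡ 288;  2048^4 ≡ 2233;  2048^5 ≡ 1211;  2048^6 ≡ 1009;  2048^9 ≡ 308;  2048^10 ≡ 1055;  2048^12 ≡ 2087;  2048^13 ≡ 1851;  2048^15 ≡ 1760;  2048^18 ≡ 1224;  2048^20 ≡ 1050;  2048^26 ≡ 1318;  2048^30 ≡ 457;  2048^36 ≡ 2277;  2048^39 ≡ 296;  2048^45 ≡ 1357;  2048^52 ≡ 102;  2048^60 ≡ 500;  2048^65 ≡ 1522;  2048^78 ≡ 999;  2048^90 ≡ 1423;  2048^117 ≡ 738;  2048^130 ≡ 1235;  2048^156 ≡ 735;  2048^180 ≡ 2305;  2048^195 ≡ 2188;  2048^234 ≡ 1532;  2048^260 ≡ 1234;  2048^390 ≡ 2340;  2048^468 ≡ 1342;  2048^585 ≡ 153;  2048^780 ≡ 1.
Smallest exponent giving 1 is 780.

780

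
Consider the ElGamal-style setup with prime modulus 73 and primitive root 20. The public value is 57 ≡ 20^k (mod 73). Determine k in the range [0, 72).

Baby-step giant-step with m = ceil(sqrt(72)) = 9.
Baby table (20^j mod 73 for j=0..8):
  0:1  1:20  2:35  3:43  4:57  5:45  6:24  7:42
  8:37
Giant step factor: 20^(-9) ≡ 22 (mod 73).
Scan 57·22^i mod 73 for i = 0, 1, …:
  i=0: 57
Match at i=0, j=4: k = 0·9 + 4 = 4.

4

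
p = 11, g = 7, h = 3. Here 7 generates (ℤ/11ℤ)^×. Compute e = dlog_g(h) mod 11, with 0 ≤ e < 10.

Successive powers of 7 modulo 11:
  7^0=1  7^1=7  7^2=5  7^3=2  7^4=3
So 7^4 ≡ 3 (mod 11), giving e = 4.

4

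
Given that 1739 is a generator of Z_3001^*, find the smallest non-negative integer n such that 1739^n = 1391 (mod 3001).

Baby-step giant-step with m = ceil(sqrt(3000)) = 55.
Baby table (1739^j mod 3001 for j=0..54):
  0:1  1:1739  2:2114  3:21  4:507  5:2380  6:441  7:1644
  8:1964  9:258  10:1513  11:2231  12:2417  13:1763  14:1836  15:2741
  16:1011  17:2544  18:542  19:224  20:2407  21:2379  22:1703  23:2531
  24:1943  25:2752  26:2134  27:1790  28:773  29:2800  30:1578  31:1228
  32:1781  33:127  34:1780  35:1389  36:2667  37:1368  38:2160  39:1989
  40:1719  41:345  42:2756  43:87  44:1243  45:857  46:1827  47:2095
  48:2992  49:2355  50:1981  51:2812  52:1439  53:2588  54:2033
Giant step factor: 1739^(-55) ≡ 560 (mod 3001).
Scan 1391·560^i mod 3001 for i = 0, 1, …:
  i=0: 1391   i=1: 1701   i=2: 1243
Match at i=2, j=44: n = 2·55 + 44 = 154.

154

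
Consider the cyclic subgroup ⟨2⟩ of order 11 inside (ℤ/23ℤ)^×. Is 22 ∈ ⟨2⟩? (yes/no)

⟨2⟩ has order 11; its elements mod 23 are {1, 2, 3, 4, 6, 8, 9, 12, 13, 16, 18}.
22 is not in this set.

no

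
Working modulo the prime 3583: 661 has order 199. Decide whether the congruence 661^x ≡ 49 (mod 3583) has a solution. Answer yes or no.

yes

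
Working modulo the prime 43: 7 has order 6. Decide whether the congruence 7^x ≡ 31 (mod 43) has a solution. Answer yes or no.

no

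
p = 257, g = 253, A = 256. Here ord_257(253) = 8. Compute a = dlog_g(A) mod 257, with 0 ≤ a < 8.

4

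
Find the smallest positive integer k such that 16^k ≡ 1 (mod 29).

7

The order of 16 must divide p − 1 = 28 = 2^2 · 7.
Divisors: 1, 2, 4, 7, 14, 28.
Check each in increasing order: 16^1 ≡ 16;  16^2 ≡ 24;  16^4 ≡ 25;  16^7 ≡ 1.
Smallest exponent giving 1 is 7.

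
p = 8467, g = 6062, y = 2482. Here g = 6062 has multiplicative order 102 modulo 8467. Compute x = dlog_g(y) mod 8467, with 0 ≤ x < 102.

55

Baby-step giant-step with m = ceil(sqrt(102)) = 11.
Baby table (6062^j mod 8467 for j=0..10):
  0:1  1:6062  2:1064  3:6581  4:5985  5:8442  6:856  7:7268
  8:4815  9:2781  10:625
Giant step factor: 6062^(-11) ≡ 5936 (mod 8467).
Scan 2482·5936^i mod 8467 for i = 0, 1, …:
  i=0: 2482   i=1: 572   i=2: 125   i=3: 5371
  i=4: 4001   i=5: 1
Match at i=5, j=0: x = 5·11 + 0 = 55.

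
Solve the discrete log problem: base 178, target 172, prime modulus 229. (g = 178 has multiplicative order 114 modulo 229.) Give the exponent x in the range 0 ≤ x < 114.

Baby-step giant-step with m = ceil(sqrt(114)) = 11.
Baby table (178^j mod 229 for j=0..10):
  0:1  1:178  2:82  3:169  4:83  5:118  6:165  7:58
  8:19  9:176  10:184
Giant step factor: 178^(-11) ≡ 46 (mod 229).
Scan 172·46^i mod 229 for i = 0, 1, …:
  i=0: 172   i=1: 126   i=2: 71   i=3: 60
  i=4: 12   i=5: 94   i=6: 202   i=7: 132
  i=8: 118
Match at i=8, j=5: x = 8·11 + 5 = 93.

93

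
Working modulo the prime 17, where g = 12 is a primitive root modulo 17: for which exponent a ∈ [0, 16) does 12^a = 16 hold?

8

Successive powers of 12 modulo 17:
  12^0=1  12^1=12  12^2=8  12^3=11  12^4=13  12^5=3
  12^6=2  12^7=7  12^8=16
So 12^8 ≡ 16 (mod 17), giving a = 8.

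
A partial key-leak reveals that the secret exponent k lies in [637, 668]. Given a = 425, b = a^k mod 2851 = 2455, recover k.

Compute 425^637 mod 2851 = 1261, then multiply by 425 repeatedly:
  425^637=1261  425^638=2788  425^639=1735  425^640=1817  425^641=2455
Found 2455 at exponent 641.

641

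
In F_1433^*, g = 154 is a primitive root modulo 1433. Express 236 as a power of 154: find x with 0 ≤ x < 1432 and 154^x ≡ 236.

412

Baby-step giant-step with m = ceil(sqrt(1432)) = 38.
Baby table (154^j mod 1433 for j=0..37):
  0:1  1:154  2:788  3:980  4:455  5:1286  6:290  7:237
  8:673  9:466  10:114  11:360  12:986  13:1379  14:282  15:438
  16:101  17:1224  18:773  19:103  20:99  21:916  22:630  23:1009
  24:622  25:1210  26:50  27:535  28:709  29:278  30:1255  31:1248
  32:170  33:386  34:691  35:372  36:1401  37:804
Giant step factor: 154^(-38) ≡ 657 (mod 1433).
Scan 236·657^i mod 1433 for i = 0, 1, …:
  i=0: 236   i=1: 288   i=2: 60   i=3: 729
  i=4: 331   i=5: 1084   i=6: 1420   i=7: 57
  i=8: 191   i=9: 816   i=10: 170
Match at i=10, j=32: x = 10·38 + 32 = 412.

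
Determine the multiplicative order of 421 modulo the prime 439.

146

The order of 421 must divide p − 1 = 438 = 2 · 3 · 73.
Divisors: 1, 2, 3, 6, 73, 146, 219, 438.
Check each in increasing order: 421^1 ≡ 421;  421^2 ≡ 324;  421^3 ≡ 314;  421^6 ≡ 260;  421^73 ≡ 438;  421^146 ≡ 1.
Smallest exponent giving 1 is 146.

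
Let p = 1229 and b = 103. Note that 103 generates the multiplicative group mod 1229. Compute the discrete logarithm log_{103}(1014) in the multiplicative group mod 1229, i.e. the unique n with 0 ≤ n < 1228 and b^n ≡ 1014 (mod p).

1222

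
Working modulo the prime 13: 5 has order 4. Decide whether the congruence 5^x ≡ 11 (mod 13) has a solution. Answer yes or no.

⟨5⟩ has order 4; its elements mod 13 are {1, 5, 8, 12}.
11 is not in this set.

no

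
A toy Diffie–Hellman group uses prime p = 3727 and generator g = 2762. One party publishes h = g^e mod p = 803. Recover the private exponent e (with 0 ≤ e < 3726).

615

Baby-step giant-step with m = ceil(sqrt(3726)) = 62.
Baby table (2762^j mod 3727 for j=0..61):
  0:1  1:2762  2:3202  3:3480  4:3554  5:2957  6:1377  7:1734
  8:113  9:2765  10:307  11:1905  12:2813  13:2438  14:2794  15:2138
  16:1588  17:3104  18:1148  19:2826  20:1074  21:3423  22:2654  23:3066
  24:548  25:414  26:3006  27:2543  28:2098  29:2918  30:1742  31:3574
  32:2292  33:2058  34:521  35:380  36:2273  37:1758  38:3042  39:1346
  40:1833  41:1480  42:2968  43:1943  44:3413  45:1123  46:862  47:3018
  48:2144  49:3252  50:3681  51:3393  52:1788  53:181  54:504  55:1877
  56:17  57:2230  58:2256  59:3255  60:786  61:1818
Giant step factor: 2762^(-62) ≡ 477 (mod 3727).
Scan 803·477^i mod 3727 for i = 0, 1, …:
  i=0: 803   i=1: 2877   i=2: 793   i=3: 1834
  i=4: 2700   i=5: 2085   i=6: 3163   i=7: 3043
  i=8: 1708   i=9: 2230
Match at i=9, j=57: e = 9·62 + 57 = 615.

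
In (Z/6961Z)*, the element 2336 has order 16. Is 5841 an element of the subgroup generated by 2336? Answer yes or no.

5841 ∈ ⟨2336⟩ iff 5841^16 ≡ 1 (mod 6961), since |⟨2336⟩| = 16.
5841^16 mod 6961 = 2175.
Since 2175 ≠ 1, 5841 does not lie in the subgroup.

no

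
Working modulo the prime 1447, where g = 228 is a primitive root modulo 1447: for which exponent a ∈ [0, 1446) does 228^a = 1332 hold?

1338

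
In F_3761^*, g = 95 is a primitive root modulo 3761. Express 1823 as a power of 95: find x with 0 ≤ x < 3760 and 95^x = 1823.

3364

Baby-step giant-step with m = ceil(sqrt(3760)) = 62.
Baby table (95^j mod 3761 for j=0..61):
  0:1  1:95  2:1503  3:3628  4:2409  5:3195  6:2645  7:3049
  8:58  9:1749  10:671  11:3569  12:565  13:1021  14:2970  15:75
  16:3364  17:3656  18:1308  19:147  20:2682  21:2803  22:3015  23:589
  24:3301  25:1432  26:644  27:1004  28:1355  29:851  30:1864  31:313
  32:3408  33:314  34:3503  35:1817  36:3370  37:465  38:2804  39:3110
  40:2092  41:3168  42:80  43:78  44:3649  45:643  46:909  47:3613
  48:984  49:3216  50:879  51:763  52:1026  53:3445  54:68  55:2699
  56:657  57:2239  58:2089  59:2883  60:3093  61:477
Giant step factor: 95^(-62) ≡ 3165 (mod 3761).
Scan 1823·3165^i mod 3761 for i = 0, 1, …:
  i=0: 1823   i=1: 421   i=2: 1071   i=3: 1054
  i=4: 3664   i=5: 1397   i=6: 2330   i=7: 2890
  i=8: 98   i=9: 1768     …   i=53: 2569
  i=54: 3364
Match at i=54, j=16: x = 54·62 + 16 = 3364.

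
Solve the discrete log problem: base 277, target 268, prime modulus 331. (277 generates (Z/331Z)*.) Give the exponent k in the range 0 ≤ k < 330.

2

Baby-step giant-step with m = ceil(sqrt(330)) = 19.
Baby table (277^j mod 331 for j=0..18):
  0:1  1:277  2:268  3:92  4:328  5:162  6:189  7:55
  8:9  9:176  10:95  11:166  12:304  13:134  14:46  15:164
  16:81  17:260  18:193
Giant step factor: 277^(-19) ≡ 37 (mod 331).
Scan 268·37^i mod 331 for i = 0, 1, …:
  i=0: 268
Match at i=0, j=2: k = 0·19 + 2 = 2.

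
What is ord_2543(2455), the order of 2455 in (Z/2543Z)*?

The order of 2455 must divide p − 1 = 2542 = 2 · 31 · 41.
Divisors: 1, 2, 31, 41, 62, 82, 1271, 2542.
Check each in increasing order: 2455^1 ≡ 2455;  2455^2 ≡ 115;  2455^31 ≡ 2471;  2455^41 ≡ 555;  2455^62 ≡ 98;  2455^82 ≡ 322;  2455^1271 ≡ 2542;  2455^2542 ≡ 1.
Smallest exponent giving 1 is 2542.

2542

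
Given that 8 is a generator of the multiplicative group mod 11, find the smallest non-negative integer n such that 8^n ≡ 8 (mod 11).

Successive powers of 8 modulo 11:
  8^0=1  8^1=8
So 8^1 ≡ 8 (mod 11), giving n = 1.

1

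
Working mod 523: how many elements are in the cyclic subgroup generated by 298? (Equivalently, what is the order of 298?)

The order of 298 must divide p − 1 = 522 = 2 · 3^2 · 29.
Divisors: 1, 2, 3, 6, 9, 18, 29, 58, 87, 174, 261, 522.
Check each in increasing order: 298^1 ≡ 298;  298^2 ≡ 417;  298^3 ≡ 315;  298^6 ≡ 378;  298^9 ≡ 349;  298^18 ≡ 465;  298^29 ≡ 306;  298^58 ≡ 19;  298^87 ≡ 61;  298^174 ≡ 60;  298^261 ≡ 522;  298^522 ≡ 1.
Smallest exponent giving 1 is 522.

522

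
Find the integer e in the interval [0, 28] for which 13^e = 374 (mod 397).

4

Compute 13^0 mod 397 = 1, then multiply by 13 repeatedly:
  13^0=1  13^1=13  13^2=169  13^3=212  13^4=374
Found 374 at exponent 4.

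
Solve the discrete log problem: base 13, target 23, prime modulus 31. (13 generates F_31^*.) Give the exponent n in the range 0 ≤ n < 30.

Successive powers of 13 modulo 31:
  13^0=1  13^1=13  13^2=14  13^3=27  13^4=10  13^5=6
  13^6=16  13^7=22  13^8=7  13^9=29  13^10=5  13^11=3
  13^12=8  13^13=11  13^14=19  13^15=30  13^16=18  13^17=17
  13^18=4  13^19=21  13^20=25  13^21=15  13^22=9  13^23=24
  13^24=2  13^25=26  13^26=28  13^27=23
So 13^27 ≡ 23 (mod 31), giving n = 27.

27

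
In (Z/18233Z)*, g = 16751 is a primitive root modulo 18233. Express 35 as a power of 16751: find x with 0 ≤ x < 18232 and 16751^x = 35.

13720

Baby-step giant-step with m = ceil(sqrt(18232)) = 136.
Baby table (16751^j mod 18233 for j=0..135):
  0:1  1:16751  2:8364  3:2992  4:14708  5:9412  6:17894  7:10107
  8:8952  9:6760  10:9830  11:107  12:5523  13:1531  14:10183  15:5718
  16:4269  17:193  18:5702  19:9748  20:12233  21:12529  22:11449  23:7505
  24:17953  25:13834  26:10137  27:958  28:2418  29:8425  30:3755  31:14388
  32:9594  33:3432  34:783  35:6506  36:3365  37:8912  38:11341  39:3464
  40:8058  41:659  42:7944  43:5510  44:2564  45:10849  46:3288  47:13628
  48:5468  49:10109  50:5988  51:5255  52:15814  53:11290  54:6114  55:853
  56:12164  57:5389  58:17789  59:1620  60:5916  61:2561  62:15295  63:14662
  64:4652  65:16043  66:106  67:7005  68:11400  69:7191  70:9243  71:13090
  72:532  73:13828  74:796  75:5473  76:2699  77:11342  78:1982  79:16422
  80:3651  81:4419  82:14922  83:2225  84:2723  85:12240  86:2155  87:15298
  88:10216  89:11511  90:6786  91:7764  92:17008  93:10383  94:1046  95:17866
  96:15137  97:11789  98:14149  99:17365  100:10066  101:15015  102:10263  103:14789
  104:17001  105:2524  106:15430  107:15155  108:3346  109:604  110:16522  111:1315
  112:2101  113:4161  114:14385  115:14040  116:14806  117:10040  118:17081  119:11595
  120:9929  121:17486  122:13074  123:6011  124:7635  125:7623  126:7174  127:16204
  128:16766  129:4367  130:821  131:4889  132:11236  133:13210  134:5022  135:14693
Giant step factor: 16751^(-136) ≡ 3602 (mod 18233).
Scan 35·3602^i mod 18233 for i = 0, 1, …:
  i=0: 35   i=1: 16672   i=2: 11275   i=3: 7659
  i=4: 1189   i=5: 16256   i=6: 7949   i=7: 6488
  i=8: 13303   i=9: 1082     …   i=99: 595
  i=100: 9929
Match at i=100, j=120: x = 100·136 + 120 = 13720.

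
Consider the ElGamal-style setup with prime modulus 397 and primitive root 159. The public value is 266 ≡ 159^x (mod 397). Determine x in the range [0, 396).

Baby-step giant-step with m = ceil(sqrt(396)) = 20.
Baby table (159^j mod 397 for j=0..19):
  0:1  1:159  2:270  3:54  4:249  5:288  6:137  7:345
  8:69  9:252  10:368  11:153  12:110  13:22  14:322  15:382
  16:394  17:317  18:381  19:235
Giant step factor: 159^(-20) ≡ 321 (mod 397).
Scan 266·321^i mod 397 for i = 0, 1, …:
  i=0: 266   i=1: 31   i=2: 26   i=3: 9
  i=4: 110
Match at i=4, j=12: x = 4·20 + 12 = 92.

92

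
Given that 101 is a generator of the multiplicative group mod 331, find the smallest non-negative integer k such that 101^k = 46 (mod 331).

278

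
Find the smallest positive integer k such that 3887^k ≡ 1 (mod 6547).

The order of 3887 must divide p − 1 = 6546 = 2 · 3 · 1091.
Divisors: 1, 2, 3, 6, 1091, 2182, 3273, 6546.
Check each in increasing order: 3887^1 ≡ 3887;  3887^2 ≡ 4840;  3887^3 ≡ 3549;  3887^6 ≡ 5520;  3887^1091 ≡ 1.
Smallest exponent giving 1 is 1091.

1091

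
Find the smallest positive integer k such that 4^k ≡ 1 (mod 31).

5

The order of 4 must divide p − 1 = 30 = 2 · 3 · 5.
Divisors: 1, 2, 3, 5, 6, 10, 15, 30.
Check each in increasing order: 4^1 ≡ 4;  4^2 ≡ 16;  4^3 ≡ 2;  4^5 ≡ 1.
Smallest exponent giving 1 is 5.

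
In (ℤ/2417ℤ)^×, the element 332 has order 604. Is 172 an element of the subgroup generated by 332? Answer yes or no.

yes

172 ∈ ⟨332⟩ iff 172^604 ≡ 1 (mod 2417), since |⟨332⟩| = 604.
172^604 mod 2417 = 1.
Since 1 = 1, 172 lies in the subgroup.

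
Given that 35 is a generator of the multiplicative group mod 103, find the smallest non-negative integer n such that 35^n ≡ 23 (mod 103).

Baby-step giant-step with m = ceil(sqrt(102)) = 11.
Baby table (35^j mod 103 for j=0..10):
  0:1  1:35  2:92  3:27  4:18  5:12  6:8  7:74
  8:15  9:10  10:41
Giant step factor: 35^(-11) ≡ 44 (mod 103).
Scan 23·44^i mod 103 for i = 0, 1, …:
  i=0: 23   i=1: 85   i=2: 32   i=3: 69
  i=4: 49   i=5: 96   i=6: 1
Match at i=6, j=0: n = 6·11 + 0 = 66.

66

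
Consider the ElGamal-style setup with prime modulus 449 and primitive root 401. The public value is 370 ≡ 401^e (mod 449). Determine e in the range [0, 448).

329

Baby-step giant-step with m = ceil(sqrt(448)) = 22.
Baby table (401^j mod 449 for j=0..21):
  0:1  1:401  2:59  3:311  4:338  5:389  6:186  7:52
  8:198  9:374  10:8  11:65  12:23  13:243  14:10  15:418
  16:141  17:416  18:237  19:298  20:64  21:71
Giant step factor: 401^(-22) ≡ 388 (mod 449).
Scan 370·388^i mod 449 for i = 0, 1, …:
  i=0: 370   i=1: 329   i=2: 136   i=3: 235
  i=4: 33   i=5: 232   i=6: 216   i=7: 294
  i=8: 26   i=9: 210     …   i=13: 43
  i=14: 71
Match at i=14, j=21: e = 14·22 + 21 = 329.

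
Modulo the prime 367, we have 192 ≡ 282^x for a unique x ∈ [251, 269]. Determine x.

261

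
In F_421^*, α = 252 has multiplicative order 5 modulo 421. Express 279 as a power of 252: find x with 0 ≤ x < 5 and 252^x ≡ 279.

Successive powers of 252 modulo 421:
  252^0=1  252^1=252  252^2=354  252^3=377  252^4=279
So 252^4 ≡ 279 (mod 421), giving x = 4.

4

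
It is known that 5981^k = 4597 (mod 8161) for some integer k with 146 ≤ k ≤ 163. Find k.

159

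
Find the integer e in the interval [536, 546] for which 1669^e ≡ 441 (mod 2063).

538

Compute 1669^536 mod 2063 = 1753, then multiply by 1669 repeatedly:
  1669^536=1753  1669^537=423  1669^538=441
Found 441 at exponent 538.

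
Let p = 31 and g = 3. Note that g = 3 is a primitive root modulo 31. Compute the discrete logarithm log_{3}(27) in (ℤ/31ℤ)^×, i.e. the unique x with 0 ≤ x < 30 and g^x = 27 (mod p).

3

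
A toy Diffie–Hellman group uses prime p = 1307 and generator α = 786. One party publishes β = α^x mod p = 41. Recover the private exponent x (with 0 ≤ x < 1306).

1210

Baby-step giant-step with m = ceil(sqrt(1306)) = 37.
Baby table (786^j mod 1307 for j=0..36):
  0:1  1:786  2:892  3:560  4:1008  5:246  6:1227  7:1163
  8:525  9:945  10:394  11:1232  12:1172  13:1064  14:1131  15:206
  16:1155  17:772  18:344  19:1142  20:1010  21:511  22:397  23:976
  24:1234  25:130  26:234  27:944  28:915  29:340  30:612  31:56
  32:885  33:286  34:1299  35:247  36:706
Giant step factor: 786^(-37) ≡ 491 (mod 1307).
Scan 41·491^i mod 1307 for i = 0, 1, …:
  i=0: 41   i=1: 526   i=2: 787   i=3: 852
  i=4: 92   i=5: 734   i=6: 969   i=7: 31
  i=8: 844   i=9: 85     …   i=31: 1201
  i=32: 234
Match at i=32, j=26: x = 32·37 + 26 = 1210.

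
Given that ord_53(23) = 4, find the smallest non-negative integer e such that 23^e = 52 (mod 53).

2

Successive powers of 23 modulo 53:
  23^0=1  23^1=23  23^2=52
So 23^2 ≡ 52 (mod 53), giving e = 2.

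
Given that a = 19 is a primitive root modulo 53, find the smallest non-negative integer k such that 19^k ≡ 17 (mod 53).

Baby-step giant-step with m = ceil(sqrt(52)) = 8.
Baby table (19^j mod 53 for j=0..7):
  0:1  1:19  2:43  3:22  4:47  5:45  6:7  7:27
Giant step factor: 19^(-8) ≡ 28 (mod 53).
Scan 17·28^i mod 53 for i = 0, 1, …:
  i=0: 17   i=1: 52   i=2: 25   i=3: 11
  i=4: 43
Match at i=4, j=2: k = 4·8 + 2 = 34.

34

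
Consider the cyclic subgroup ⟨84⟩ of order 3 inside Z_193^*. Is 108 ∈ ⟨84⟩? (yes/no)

yes

108 ∈ ⟨84⟩ iff 108^3 ≡ 1 (mod 193), since |⟨84⟩| = 3.
108^3 mod 193 = 1.
Since 1 = 1, 108 lies in the subgroup.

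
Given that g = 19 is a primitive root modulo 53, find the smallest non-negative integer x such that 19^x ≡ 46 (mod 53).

32

Baby-step giant-step with m = ceil(sqrt(52)) = 8.
Baby table (19^j mod 53 for j=0..7):
  0:1  1:19  2:43  3:22  4:47  5:45  6:7  7:27
Giant step factor: 19^(-8) ≡ 28 (mod 53).
Scan 46·28^i mod 53 for i = 0, 1, …:
  i=0: 46   i=1: 16   i=2: 24   i=3: 36
  i=4: 1
Match at i=4, j=0: x = 4·8 + 0 = 32.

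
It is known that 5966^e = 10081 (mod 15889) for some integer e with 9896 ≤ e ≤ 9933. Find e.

9904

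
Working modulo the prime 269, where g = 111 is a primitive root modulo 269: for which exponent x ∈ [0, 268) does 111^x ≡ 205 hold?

Baby-step giant-step with m = ceil(sqrt(268)) = 17.
Baby table (111^j mod 269 for j=0..16):
  0:1  1:111  2:216  3:35  4:119  5:28  6:149  7:130
  8:173  9:104  10:246  11:137  12:143  13:2  14:222  15:163
  16:70
Giant step factor: 111^(-17) ≡ 26 (mod 269).
Scan 205·26^i mod 269 for i = 0, 1, …:
  i=0: 205   i=1: 219   i=2: 45   i=3: 94
  i=4: 23   i=5: 60   i=6: 215   i=7: 210
  i=8: 80   i=9: 197   i=10: 11   i=11: 17
  i=12: 173
Match at i=12, j=8: x = 12·17 + 8 = 212.

212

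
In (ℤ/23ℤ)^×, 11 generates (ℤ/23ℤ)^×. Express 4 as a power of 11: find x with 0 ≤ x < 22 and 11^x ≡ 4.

20

Successive powers of 11 modulo 23:
  11^0=1  11^1=11  11^2=6  11^3=20  11^4=13  11^5=5
  11^6=9  11^7=7  11^8=8  11^9=19  11^10=2  11^11=22
  11^12=12  11^13=17  11^14=3  11^15=10  11^16=18  11^17=14
  11^18=16  11^19=15  11^20=4
So 11^20 ≡ 4 (mod 23), giving x = 20.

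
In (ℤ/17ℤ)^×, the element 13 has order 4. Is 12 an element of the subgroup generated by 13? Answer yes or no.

no

12 ∈ ⟨13⟩ iff 12^4 ≡ 1 (mod 17), since |⟨13⟩| = 4.
12^4 mod 17 = 13.
Since 13 ≠ 1, 12 does not lie in the subgroup.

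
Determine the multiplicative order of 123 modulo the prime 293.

73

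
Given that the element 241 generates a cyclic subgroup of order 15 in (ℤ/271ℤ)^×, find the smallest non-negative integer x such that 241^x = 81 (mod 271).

Successive powers of 241 modulo 271:
  241^0=1  241^1=241  241^2=87  241^3=100  241^4=252  241^5=28
  241^6=244  241^7=268  241^8=90  241^9=10  241^10=242  241^11=57
  241^12=187  241^13=81
So 241^13 ≡ 81 (mod 271), giving x = 13.

13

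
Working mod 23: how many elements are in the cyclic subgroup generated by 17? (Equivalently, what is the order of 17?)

22

The order of 17 must divide p − 1 = 22 = 2 · 11.
Divisors: 1, 2, 11, 22.
Check each in increasing order: 17^1 ≡ 17;  17^2 ≡ 13;  17^11 ≡ 22;  17^22 ≡ 1.
Smallest exponent giving 1 is 22.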